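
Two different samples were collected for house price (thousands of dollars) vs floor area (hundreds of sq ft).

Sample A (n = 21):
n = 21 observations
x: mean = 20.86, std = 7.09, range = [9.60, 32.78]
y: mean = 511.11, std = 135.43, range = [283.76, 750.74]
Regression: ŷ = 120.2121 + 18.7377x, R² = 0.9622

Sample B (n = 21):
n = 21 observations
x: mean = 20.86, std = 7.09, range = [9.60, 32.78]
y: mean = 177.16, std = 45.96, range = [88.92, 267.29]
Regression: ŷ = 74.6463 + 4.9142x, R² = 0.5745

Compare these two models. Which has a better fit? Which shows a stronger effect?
Model A has the better fit (R² = 0.9622 vs 0.5745). Model A shows the stronger effect (|β₁| = 18.7377 vs 4.9142).

Model Comparison:

Fit — compare R²:
- Model A: R² = 0.9622 → 96.22% of variance in house price explained
- Model B: R² = 0.5745 → 57.45% of variance in house price explained
- 0.9622 > 0.5745 → Model A has the better fit

Strength of effect — compare |β₁|:
- Model A: β₁ = 18.7377 → predicted house price rises 18.7377 thousand dollars per additional hundred sq ft of floor area
- Model B: β₁ = 4.9142 → predicted house price rises 4.9142 thousand dollars per additional hundred sq ft of floor area
- |18.7377| > |4.9142| → Model A shows the stronger marginal effect

Note: R² measures how tightly points cluster around the line; β₁ measures how steep the line is — they answer different questions.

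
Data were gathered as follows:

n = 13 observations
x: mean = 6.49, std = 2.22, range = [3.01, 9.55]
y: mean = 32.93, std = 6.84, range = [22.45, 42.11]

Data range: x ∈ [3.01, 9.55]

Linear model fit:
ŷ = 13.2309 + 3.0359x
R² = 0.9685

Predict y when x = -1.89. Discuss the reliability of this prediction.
The equation gives ŷ = 7.4930; however x = -1.89 is 4.90 units below the observed range, so this extrapolated value should not be trusted.

Prediction calculation:
ŷ = 13.2309 + 3.0359 × (-1.89)
ŷ = 7.4930

Reliability:
- Data range: x ∈ [3.01, 9.55]
- Prediction point: x = -1.89 is 4.90 units below the observed range → this is EXTRAPOLATION, not interpolation

Why that matters here:
- The standard error of prediction grows with (x − x̄)², and x = -1.89 is far from x̄ = 6.49
- The linear relationship may not hold outside the observed range
- There are no observations near this x to validate the fitted line there

Report the number if required, but flag clearly that it is an extrapolation.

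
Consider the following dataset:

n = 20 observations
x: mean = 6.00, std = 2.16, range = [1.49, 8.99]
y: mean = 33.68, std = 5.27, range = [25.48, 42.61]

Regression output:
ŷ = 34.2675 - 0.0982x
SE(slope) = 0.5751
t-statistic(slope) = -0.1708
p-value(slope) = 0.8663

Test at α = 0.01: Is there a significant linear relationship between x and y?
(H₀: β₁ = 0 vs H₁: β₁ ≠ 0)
Fail to reject H₀: p-value = 0.8663 ≥ α = 0.01. The linear relationship is not significant at the 1% level.

Hypothesis test for the slope coefficient:

H₀: β₁ = 0 (no linear relationship)
H₁: β₁ ≠ 0 (linear relationship exists)

Test statistic: t = β̂₁ / SE(β̂₁) = -0.0982 / 0.5751 = -0.1708

The p-value (0.8663) is the probability, under H₀, of a t-statistic at least as extreme as |t| = 0.1708 (two-sided, df = n − 2 = 18).

Decision rule: reject H₀ if p-value < α.
p-value = 0.8663 ≥ α = 0.01 → fail to reject H₀.

Conclusion: the linear association between x and y is not significant at the 1% level.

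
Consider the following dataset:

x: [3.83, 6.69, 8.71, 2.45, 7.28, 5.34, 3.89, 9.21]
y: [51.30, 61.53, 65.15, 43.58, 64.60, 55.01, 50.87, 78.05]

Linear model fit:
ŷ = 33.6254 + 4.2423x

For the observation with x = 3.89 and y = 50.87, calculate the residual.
Residual = 0.7421

The residual is the difference between the actual value and the predicted value:

Residual = y - ŷ

Step 1: Calculate predicted value
ŷ = 33.6254 + 4.2423 × 3.89
ŷ = 50.1279

Step 2: Calculate residual
Residual = 50.87 - 50.1279
Residual = 0.7421

Interpretation: the model underestimates the actual value by 0.7421 at this point (positive residual → observation lies above the fitted line).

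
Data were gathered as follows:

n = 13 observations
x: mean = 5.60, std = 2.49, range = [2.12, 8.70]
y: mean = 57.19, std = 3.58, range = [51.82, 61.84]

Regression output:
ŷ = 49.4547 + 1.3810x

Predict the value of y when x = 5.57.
ŷ = 57.1469

To predict y for x = 5.57, substitute into the regression equation:

ŷ = 49.4547 + 1.3810 × 5.57
ŷ = 49.4547 + 7.6922
ŷ = 57.1469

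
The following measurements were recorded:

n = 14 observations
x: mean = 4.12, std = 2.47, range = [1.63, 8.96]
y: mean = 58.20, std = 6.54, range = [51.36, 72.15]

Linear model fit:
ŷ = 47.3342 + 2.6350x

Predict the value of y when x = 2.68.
ŷ = 54.3960

Plug x = 2.68 into the fitted line:

ŷ = 47.3342 + 2.6350 × 2.68
ŷ = 47.3342 + 7.0618
ŷ = 54.3960

This is a point prediction; actual observations scatter around it by roughly the residual standard deviation.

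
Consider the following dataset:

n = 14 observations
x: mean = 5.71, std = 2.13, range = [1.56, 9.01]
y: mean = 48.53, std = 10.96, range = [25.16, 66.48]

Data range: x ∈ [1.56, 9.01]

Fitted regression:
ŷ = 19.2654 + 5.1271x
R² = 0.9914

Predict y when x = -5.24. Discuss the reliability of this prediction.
ŷ = -7.6006 (extrapolation — x = -5.24 lies outside [1.56, 9.01], so reliability is low).

Prediction calculation:
ŷ = 19.2654 + 5.1271 × (-5.24)
ŷ = -7.6006

Reliability:
- Data range: x ∈ [1.56, 9.01]
- Prediction point: x = -5.24 is 6.80 units below the observed range → this is EXTRAPOLATION, not interpolation

Why that matters here:
- The standard error of prediction grows with (x − x̄)², and x = -5.24 is far from x̄ = 5.71
- R² describes fit only over the sampled x values; it says nothing about behaviour beyond them

A defensible statement: 'if the linear trend continued to x = -5.24, y would be about -7.6006' — the premise is untested.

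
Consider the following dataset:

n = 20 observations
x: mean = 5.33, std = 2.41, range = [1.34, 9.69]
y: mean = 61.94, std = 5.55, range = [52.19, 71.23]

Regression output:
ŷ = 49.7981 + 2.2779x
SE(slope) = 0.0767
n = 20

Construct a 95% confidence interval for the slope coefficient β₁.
The 95% CI for β₁ is (2.1168, 2.4390)

Confidence interval for the slope:

The 95% CI for β₁ is: β̂₁ ± t*(α/2, n-2) × SE(β̂₁)

Step 1: Find critical t-value
- Confidence level = 0.95
- Degrees of freedom = n - 2 = 20 - 2 = 18
- t*(α/2, 18) = 2.1009

Step 2: Calculate margin of error
Margin = 2.1009 × 0.0767 = 0.1611

Step 3: Construct interval
CI = 2.2779 ± 0.1611
CI = (2.1168, 2.4390)

Interpretation: We are 95% confident that the true slope β₁ lies between 2.1168 and 2.4390.
Since 0 is outside the interval, a two-sided test at α = 0.05 would reject H₀: β₁ = 0.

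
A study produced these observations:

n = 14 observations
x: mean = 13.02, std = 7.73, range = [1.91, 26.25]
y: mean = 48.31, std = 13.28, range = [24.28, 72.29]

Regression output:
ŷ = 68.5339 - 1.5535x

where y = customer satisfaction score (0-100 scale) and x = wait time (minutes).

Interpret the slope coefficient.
An increase of one minute in wait time is associated with a 1.5535 points decrease in predicted satisfaction score.

β₁ = -1.5535 is the change in predicted satisfaction score (points) per additional minute of wait time.

Interpretation:
- Wait time up by 1 minute → predicted satisfaction score decreases by 1.5535 points
- This is a linear approximation: the same per-unit change is assumed across the whole observed x range

The intercept β₀ = 68.5339 is the predicted satisfaction score when wait time = 0; since the smallest observed x is 1.91, this is an extrapolation and mainly anchors the line.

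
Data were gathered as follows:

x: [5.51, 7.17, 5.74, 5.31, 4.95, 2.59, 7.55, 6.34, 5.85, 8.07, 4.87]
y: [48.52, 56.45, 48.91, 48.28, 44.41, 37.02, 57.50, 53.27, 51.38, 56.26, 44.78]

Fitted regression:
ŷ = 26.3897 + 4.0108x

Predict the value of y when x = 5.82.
ŷ = 49.7326

Plug x = 5.82 into the fitted line:

ŷ = 26.3897 + 4.0108 × 5.82
ŷ = 26.3897 + 23.3429
ŷ = 49.7326

This is a point prediction; actual observations scatter around it by roughly the residual standard deviation.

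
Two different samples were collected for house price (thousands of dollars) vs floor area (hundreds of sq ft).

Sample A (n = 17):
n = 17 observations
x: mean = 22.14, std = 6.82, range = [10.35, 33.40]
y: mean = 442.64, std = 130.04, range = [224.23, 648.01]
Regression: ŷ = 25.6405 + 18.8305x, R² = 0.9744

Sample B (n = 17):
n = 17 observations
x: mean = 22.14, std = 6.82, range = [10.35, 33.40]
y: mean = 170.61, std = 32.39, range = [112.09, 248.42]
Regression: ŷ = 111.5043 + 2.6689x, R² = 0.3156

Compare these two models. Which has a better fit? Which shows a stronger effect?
Model A has the better fit (R² = 0.9744 vs 0.3156). Model A shows the stronger effect (|β₁| = 18.8305 vs 2.6689).

Model Comparison:

Goodness of fit (R²):
- Model A: R² = 0.9744 → 97.44% of variance in house price explained
- Model B: R² = 0.3156 → 31.56% of variance in house price explained
- 0.9744 > 0.3156 → Model A has the better fit

Effect size (slope magnitude):
- Model A: β₁ = 18.8305 → predicted house price rises 18.8305 thousand dollars per additional hundred sq ft of floor area
- Model B: β₁ = 2.6689 → predicted house price rises 2.6689 thousand dollars per additional hundred sq ft of floor area
- |18.8305| > |2.6689| → Model A shows the stronger marginal effect

Notes:
- R² measures how tightly points cluster around the line; β₁ measures how steep the line is — they answer different questions.
- The two samples could reflect different populations, time periods, or measurement quality.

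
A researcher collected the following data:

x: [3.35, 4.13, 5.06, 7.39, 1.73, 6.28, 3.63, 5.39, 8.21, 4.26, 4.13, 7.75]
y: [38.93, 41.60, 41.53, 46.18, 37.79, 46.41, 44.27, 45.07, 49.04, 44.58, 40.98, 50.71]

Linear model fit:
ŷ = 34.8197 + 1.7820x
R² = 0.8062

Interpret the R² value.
R² = 0.8062 means 80.62% of the variation in y is explained by the linear relationship with x. This indicates a strong fit.

R² = 1 − SS_res/SS_tot compares the residual scatter to the total scatter of y about its mean.

Here R² = 0.8062:
- Explained: 80.62% of the variation in y
- Unexplained (residual): 100% − 80.62% = 19.38%
- Rule of thumb (below 0.3 weak; 0.3 to below 0.7 moderate; 0.7 and above strong) → strong

Note: R² never decreases when predictors are added, so it should not be used alone to compare models of different size.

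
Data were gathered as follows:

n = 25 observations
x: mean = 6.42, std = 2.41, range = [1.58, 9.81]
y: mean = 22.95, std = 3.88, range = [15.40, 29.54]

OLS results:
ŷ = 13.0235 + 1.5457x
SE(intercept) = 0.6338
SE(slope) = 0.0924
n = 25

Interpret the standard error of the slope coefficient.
SE(β̂₁) = 0.0924 is the estimated standard deviation of the slope estimate across repeated samples; relative to β̂₁ = 1.5457 that is 6.0%, a precise estimate.

SE(β̂₁) = 0.0924 says: if we drew many samples of n = 25 from the same population and refit each time, the fitted slopes would scatter with a standard deviation of roughly 0.0924 around the true β₁.

Relative precision:
- SE / |β̂₁| = 0.0924 / 1.5457 = 6.0%
- Rule of thumb (under 20%: precise; 20% to under 50%: moderately precise; 50% or more: imprecise) → precise

Link to interval estimation: a confidence interval for β₁ is β̂₁ ± t* × 0.0924, so SE sets the half-width per unit of t*.

What drives SE(β̂₁): larger n (here n = 25) → smaller SE; wider spread of x values → smaller SE; more residual scatter → larger SE.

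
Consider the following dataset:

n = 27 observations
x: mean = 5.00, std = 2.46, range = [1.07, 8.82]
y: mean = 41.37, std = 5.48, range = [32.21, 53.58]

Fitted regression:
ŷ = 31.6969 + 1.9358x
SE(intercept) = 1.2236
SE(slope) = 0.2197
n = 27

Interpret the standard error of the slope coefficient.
The slope 1.9358 is pinned down to within about ±0.2197 (one SE) by these data — relative uncertainty 11.3%, i.e. precise.

What SE measures:
- The standard error quantifies the sampling variability of the coefficient estimate
- It is the estimated standard deviation of β̂₁ across hypothetical repeated samples of the same size
- Smaller SE → more precise estimate

Relative precision:
- SE / |β̂₁| = 0.2197 / 1.9358 = 11.3%
- Rule of thumb (under 20%: precise; 20% to under 50%: moderately precise; 50% or more: imprecise) → precise

Link to the t-test: t = β̂₁ / SE(β̂₁) = 1.9358 / 0.2197 = 8.8111, the statistic for H₀: β₁ = 0.

What drives SE(β̂₁): larger n (here n = 27) → smaller SE; more residual scatter → larger SE; wider spread of x values → smaller SE.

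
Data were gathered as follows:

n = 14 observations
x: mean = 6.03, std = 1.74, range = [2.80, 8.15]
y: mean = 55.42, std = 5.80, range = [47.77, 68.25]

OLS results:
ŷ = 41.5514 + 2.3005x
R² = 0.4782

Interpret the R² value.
R² = 0.4782 means 47.82% of the variation in y is explained by the linear relationship with x. This indicates a moderate fit.

R² = 1 − SS_res/SS_tot compares the residual scatter to the total scatter of y about its mean.

Here R² = 0.4782:
- Explained: 47.82% of the variation in y
- Unexplained (residual): 100% − 47.82% = 52.18%
- Rule of thumb (below 0.3 weak; 0.3 to below 0.7 moderate; 0.7 and above strong) → moderate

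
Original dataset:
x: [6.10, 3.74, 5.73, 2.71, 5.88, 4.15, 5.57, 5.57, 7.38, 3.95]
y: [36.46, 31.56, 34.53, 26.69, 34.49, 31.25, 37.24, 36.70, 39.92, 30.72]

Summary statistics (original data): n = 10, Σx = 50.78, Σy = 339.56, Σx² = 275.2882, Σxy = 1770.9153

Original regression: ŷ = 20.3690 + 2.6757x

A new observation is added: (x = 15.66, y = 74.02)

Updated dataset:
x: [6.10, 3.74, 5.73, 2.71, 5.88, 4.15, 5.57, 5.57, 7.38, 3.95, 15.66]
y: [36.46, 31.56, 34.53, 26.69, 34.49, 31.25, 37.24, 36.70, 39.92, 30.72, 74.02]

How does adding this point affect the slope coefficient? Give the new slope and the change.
New slope β₁ = 3.6237 versus 2.6757 before: a change of +0.9480 (+35.4%).

The new point has HIGH LEVERAGE: x = 15.66 is far from the original mean x̄ = 50.78/10 ≈ 5.08 (original range [2.71, 7.38]).

Step 1: Update the sums with the new point (n goes from 10 to 11)
Σx  = 50.78 + 15.66 = 66.44
Σy  = 339.56 + 74.02 = 413.58
Σx² = 275.2882 + 15.66² = 275.2882 + 245.2356 = 520.5238
Σxy = 1770.9153 + 15.66×74.02 = 1770.9153 + 1159.1532 = 2930.0685

Step 2: Recompute the slope with b₁ = (nΣxy − ΣxΣy) / (nΣx² − (Σx)²)
Numerator   = 11×2930.0685 − 66.44×413.58 = 32230.7535 − 27478.2552 = 4752.4983
Denominator = 11×520.5238 − 66.44² = 5725.7618 − 4414.2736 = 1311.4882
b₁(new) = 4752.4983 / 1311.4882 = 3.6237

(Same formula on the original sums: (10×1770.9153 − 50.78×339.56) / (10×275.2882 − 50.78²) = 466.2962 / 174.2736 = 2.6757, matching the given fit.)

Step 3: Change in slope
Δβ₁ = 3.6237 − 2.6757 = +0.9480
Relative change = +0.9480 / 2.6757 × 100% = +35.4%
→ the slope increases when the point is added.

Because the point sits above the extension of the original line at a high-leverage x, it tilts the fit up.
In practice: investigate whether it comes from the same population as the rest of the sample; refit with and without it and report both if conclusions differ.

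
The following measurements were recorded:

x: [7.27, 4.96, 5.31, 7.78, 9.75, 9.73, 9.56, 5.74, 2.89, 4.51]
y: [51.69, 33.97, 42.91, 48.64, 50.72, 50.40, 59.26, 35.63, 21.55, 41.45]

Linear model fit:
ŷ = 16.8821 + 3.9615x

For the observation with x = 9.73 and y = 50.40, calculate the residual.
Residual = -5.0275

The residual is the difference between the actual value and the predicted value:

Residual = y - ŷ

Step 1: Calculate predicted value
ŷ = 16.8821 + 3.9615 × 9.73
ŷ = 55.4275

Step 2: Calculate residual
Residual = 50.40 - 55.4275
Residual = -5.0275

Sign check: y < ŷ, so the point is below the line and the fit overestimates here.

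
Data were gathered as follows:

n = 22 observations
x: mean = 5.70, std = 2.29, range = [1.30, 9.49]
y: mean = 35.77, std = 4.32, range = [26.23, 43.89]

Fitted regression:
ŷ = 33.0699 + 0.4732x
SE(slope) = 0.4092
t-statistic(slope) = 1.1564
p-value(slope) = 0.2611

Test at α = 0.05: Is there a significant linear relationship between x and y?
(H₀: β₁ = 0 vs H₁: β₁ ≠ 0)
Fail to reject H₀: p-value = 0.2611 ≥ α = 0.05. The linear relationship is not significant at the 5% level.

Hypothesis test for the slope coefficient:

H₀: β₁ = 0 (no linear relationship)
H₁: β₁ ≠ 0 (linear relationship exists)

Test statistic: t = β̂₁ / SE(β̂₁) = 0.4732 / 0.4092 = 1.1564

With df = 20, the two-sided p-value for |t| = 1.1564 is 0.2611.

Decision rule: reject H₀ if p-value < α.
p-value = 0.2611 ≥ α = 0.05 → fail to reject H₀.

Conclusion: the linear association between x and y is not significant at the 5% level.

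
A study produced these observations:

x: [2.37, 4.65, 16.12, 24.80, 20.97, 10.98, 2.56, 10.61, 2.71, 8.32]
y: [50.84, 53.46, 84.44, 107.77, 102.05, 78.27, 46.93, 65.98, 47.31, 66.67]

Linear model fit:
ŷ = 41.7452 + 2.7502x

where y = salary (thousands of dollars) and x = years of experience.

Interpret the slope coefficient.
An increase of one year in experience is associated with a 2.7502 thousand dollars increase in predicted salary.

The slope coefficient β₁ = 2.7502 represents the marginal effect of experience on salary.

Interpretation:
- Experience up by 1 year → predicted salary increases by 2.7502 thousand dollars
- This is a linear approximation: the same per-unit change is assumed across the whole observed x range
- The slope describes association in these data, not necessarily a causal effect

The intercept β₀ = 41.7452 is the predicted salary when experience = 0; since the smallest observed x is 2.37, this is an extrapolation and mainly anchors the line.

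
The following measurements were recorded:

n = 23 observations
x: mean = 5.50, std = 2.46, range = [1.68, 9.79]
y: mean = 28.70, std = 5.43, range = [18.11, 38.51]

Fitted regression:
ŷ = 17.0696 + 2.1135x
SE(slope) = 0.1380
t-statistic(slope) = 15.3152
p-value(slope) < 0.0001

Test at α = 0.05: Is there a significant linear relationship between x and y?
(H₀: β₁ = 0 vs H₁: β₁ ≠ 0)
Reject H₀: p-value < 0.0001 < α = 0.05. The linear relationship is significant at the 5% level.

Hypothesis test for the slope coefficient:

H₀: β₁ = 0 (no linear relationship)
H₁: β₁ ≠ 0 (linear relationship exists)

Test statistic: t = β̂₁ / SE(β̂₁) = 2.1135 / 0.1380 = 15.3152

p < 0.0001: how often a slope estimate this far from 0 (in SE units) would arise by chance if β₁ were truly 0.

Decision rule: reject H₀ if p-value < α.
p-value < 0.0001 < α = 0.05 → reject H₀.

Conclusion: the linear association between x and y is significant at the 5% level.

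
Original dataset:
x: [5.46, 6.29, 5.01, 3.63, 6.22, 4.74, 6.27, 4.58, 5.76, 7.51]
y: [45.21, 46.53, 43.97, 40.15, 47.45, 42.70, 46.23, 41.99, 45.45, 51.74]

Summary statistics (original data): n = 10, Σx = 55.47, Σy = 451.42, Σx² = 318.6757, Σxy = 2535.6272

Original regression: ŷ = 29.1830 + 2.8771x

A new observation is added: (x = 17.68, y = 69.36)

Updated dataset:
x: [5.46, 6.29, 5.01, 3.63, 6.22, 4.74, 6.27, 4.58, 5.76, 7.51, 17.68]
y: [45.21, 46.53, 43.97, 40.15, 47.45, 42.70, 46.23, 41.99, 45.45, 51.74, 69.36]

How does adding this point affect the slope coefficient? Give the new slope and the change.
The slope changes from 2.8771 to 2.0629 (change of -0.8142, or -28.3%).

x = 17.68 lies well outside the original x-range [3.63, 7.51] (x̄ ≈ 5.55), so this observation has high leverage and can move the slope substantially.

Step 1: Update the sums with the new point (n goes from 10 to 11)
Σx  = 55.47 + 17.68 = 73.15
Σy  = 451.42 + 69.36 = 520.78
Σx² = 318.6757 + 17.68² = 318.6757 + 312.5824 = 631.2581
Σxy = 2535.6272 + 17.68×69.36 = 2535.6272 + 1226.2848 = 3761.9120

Step 2: Recompute the slope with b₁ = (nΣxy − ΣxΣy) / (nΣx² − (Σx)²)
Numerator   = 11×3761.9120 − 73.15×520.78 = 41381.0320 − 38095.0570 = 3285.9750
Denominator = 11×631.2581 − 73.15² = 6943.8391 − 5350.9225 = 1592.9166
b₁(new) = 3285.9750 / 1592.9166 = 2.0629

(Same formula on the original sums: (10×2535.6272 − 55.47×451.42) / (10×318.6757 − 55.47²) = 316.0046 / 109.8361 = 2.8771, matching the given fit.)

Step 3: Change in slope
Δβ₁ = 2.0629 − 2.8771 = -0.8142
Relative change = -0.8142 / 2.8771 × 100% = -28.3%
→ the slope decreases when the point is added.

Because the point sits below the extension of the original line at a high-leverage x, it tilts the fit down.
In practice: investigate whether it comes from the same population as the rest of the sample.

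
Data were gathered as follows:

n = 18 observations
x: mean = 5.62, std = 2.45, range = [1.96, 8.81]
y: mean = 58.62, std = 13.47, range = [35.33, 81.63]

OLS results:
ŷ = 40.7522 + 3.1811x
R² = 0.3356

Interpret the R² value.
About 33.56% of the variability in y is accounted for by the regression on x (R² = 0.3356) — a moderate linear fit.

R² = 1 − SS_res/SS_tot compares the residual scatter to the total scatter of y about its mean.

Here R² = 0.3356:
- Explained: 33.56% of the variation in y
- Unexplained (residual): 100% − 33.56% = 66.44%
- Rule of thumb (below 0.3 weak; 0.3 to below 0.7 moderate; 0.7 and above strong) → moderate

Note: R² says nothing about causation, and a high R² does not by itself mean the linear form is appropriate — check the residuals.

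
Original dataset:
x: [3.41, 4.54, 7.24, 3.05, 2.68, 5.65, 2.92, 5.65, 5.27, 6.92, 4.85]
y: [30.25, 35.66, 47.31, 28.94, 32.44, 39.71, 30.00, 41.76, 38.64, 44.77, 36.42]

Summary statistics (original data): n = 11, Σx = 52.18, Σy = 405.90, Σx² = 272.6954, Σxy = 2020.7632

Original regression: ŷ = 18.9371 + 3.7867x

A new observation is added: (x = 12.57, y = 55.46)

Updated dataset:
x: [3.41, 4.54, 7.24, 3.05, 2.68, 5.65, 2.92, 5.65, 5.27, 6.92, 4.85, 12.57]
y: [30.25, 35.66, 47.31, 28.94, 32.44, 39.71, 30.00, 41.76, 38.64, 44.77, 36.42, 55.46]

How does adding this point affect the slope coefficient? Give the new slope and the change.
Adding the point moves β₁ from 3.7867 to 2.8096, i.e. it decreases by 0.9771 (-25.8%).

x = 12.57 lies well outside the original x-range [2.68, 7.24] (x̄ ≈ 4.74), so this observation has high leverage and can move the slope substantially.

Step 1: Update the sums with the new point (n goes from 11 to 12)
Σx  = 52.18 + 12.57 = 64.75
Σy  = 405.90 + 55.46 = 461.36
Σx² = 272.6954 + 12.57² = 272.6954 + 158.0049 = 430.7003
Σxy = 2020.7632 + 12.57×55.46 = 2020.7632 + 697.1322 = 2717.8954

Step 2: Recompute the slope with b₁ = (nΣxy − ΣxΣy) / (nΣx² − (Σx)²)
Numerator   = 12×2717.8954 − 64.75×461.36 = 32614.7448 − 29873.0600 = 2741.6848
Denominator = 12×430.7003 − 64.75² = 5168.4036 − 4192.5625 = 975.8411
b₁(new) = 2741.6848 / 975.8411 = 2.8096

(Same formula on the original sums: (11×2020.7632 − 52.18×405.90) / (11×272.6954 − 52.18²) = 1048.5332 / 276.8970 = 3.7867, matching the given fit.)

Step 3: Change in slope
Δβ₁ = 2.8096 − 3.7867 = -0.9771
Relative change = -0.9771 / 3.7867 × 100% = -25.8%
→ the slope decreases when the point is added.

A high-leverage point only changes the slope if it is off the original line; here y = 55.46 is below the original trend, so the slope decreases.
In practice: examine leverage (hᵢ) and Cook's distance rather than deleting it automatically; check such a point for data-entry or measurement error.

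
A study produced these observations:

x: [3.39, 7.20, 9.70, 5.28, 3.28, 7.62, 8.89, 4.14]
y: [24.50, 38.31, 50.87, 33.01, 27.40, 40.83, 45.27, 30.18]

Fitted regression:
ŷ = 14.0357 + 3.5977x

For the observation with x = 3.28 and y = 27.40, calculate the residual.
Residual = 1.5638

The residual is the difference between the actual value and the predicted value:

Residual = y - ŷ

Step 1: Calculate predicted value
ŷ = 14.0357 + 3.5977 × 3.28
ŷ = 25.8362

Step 2: Calculate residual
Residual = 27.40 - 25.8362
Residual = 1.5638

Interpretation: the model underestimates the actual value by 1.5638 at this point (positive residual → observation lies above the fitted line).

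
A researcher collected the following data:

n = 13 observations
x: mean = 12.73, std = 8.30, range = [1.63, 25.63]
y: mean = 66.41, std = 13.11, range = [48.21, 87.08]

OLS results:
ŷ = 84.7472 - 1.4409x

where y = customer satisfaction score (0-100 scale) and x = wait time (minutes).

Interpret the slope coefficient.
On average, satisfaction score is about 1.4409 points lower for every extra minute of wait time.

The slope β₁ = -1.4409 gives the rate at which the fitted satisfaction score changes with wait time.

Interpretation:
- Wait time up by 1 minute → predicted satisfaction score decreases by 1.4409 points
- This is a linear approximation: the same per-unit change is assumed across the whole observed x range
- The slope describes association in these data, not necessarily a causal effect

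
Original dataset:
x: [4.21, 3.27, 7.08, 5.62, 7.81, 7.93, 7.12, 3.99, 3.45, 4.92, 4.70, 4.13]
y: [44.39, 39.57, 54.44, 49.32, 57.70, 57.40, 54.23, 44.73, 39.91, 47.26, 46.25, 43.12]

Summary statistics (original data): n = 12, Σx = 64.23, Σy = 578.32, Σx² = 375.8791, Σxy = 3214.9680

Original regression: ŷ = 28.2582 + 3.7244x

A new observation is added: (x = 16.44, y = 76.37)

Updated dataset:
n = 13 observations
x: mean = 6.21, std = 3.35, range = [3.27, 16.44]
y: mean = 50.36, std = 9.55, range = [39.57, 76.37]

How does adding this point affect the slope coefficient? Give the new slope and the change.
New slope β₁ = 2.8021 versus 3.7244 before: a change of -0.9223 (-24.8%).

The new point has HIGH LEVERAGE: x = 16.44 is far from the original mean x̄ = 64.23/12 ≈ 5.35 (original range [3.27, 7.93]).

Step 1: Update the sums with the new point (n goes from 12 to 13)
Σx  = 64.23 + 16.44 = 80.67
Σy  = 578.32 + 76.37 = 654.69
Σx² = 375.8791 + 16.44² = 375.8791 + 270.2736 = 646.1527
Σxy = 3214.9680 + 16.44×76.37 = 3214.9680 + 1255.5228 = 4470.4908

Step 2: Recompute the slope with b₁ = (nΣxy − ΣxΣy) / (nΣx² − (Σx)²)
Numerator   = 13×4470.4908 − 80.67×654.69 = 58116.3804 − 52813.8423 = 5302.5381
Denominator = 13×646.1527 − 80.67² = 8399.9851 − 6507.6489 = 1892.3362
b₁(new) = 5302.5381 / 1892.3362 = 2.8021

(Same formula on the original sums: (12×3214.9680 − 64.23×578.32) / (12×375.8791 − 64.23²) = 1434.1224 / 385.0563 = 3.7244, matching the given fit.)

Step 3: Change in slope
Δβ₁ = 2.8021 − 3.7244 = -0.9223
Relative change = -0.9223 / 3.7244 × 100% = -24.8%
→ the slope decreases when the point is added.

A high-leverage point only changes the slope if it is off the original line; here y = 76.37 is below the original trend, so the slope decreases.
In practice: check such a point for data-entry or measurement error.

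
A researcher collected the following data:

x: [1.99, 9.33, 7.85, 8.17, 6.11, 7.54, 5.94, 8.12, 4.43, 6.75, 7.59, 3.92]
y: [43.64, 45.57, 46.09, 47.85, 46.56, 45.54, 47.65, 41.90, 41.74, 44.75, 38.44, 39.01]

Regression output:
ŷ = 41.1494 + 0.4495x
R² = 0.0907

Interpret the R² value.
R² = 0.0907 means 9.07% of the variation in y is explained by the linear relationship with x. This indicates a weak fit.

R² = 1 − SS_res/SS_tot compares the residual scatter to the total scatter of y about its mean.

Here R² = 0.0907:
- Explained: 9.07% of the variation in y
- Unexplained (residual): 100% − 9.07% = 90.93%
- Rule of thumb (below 0.3 weak; 0.3 to below 0.7 moderate; 0.7 and above strong) → weak

Calculation: R² = 1 − (SS_res / SS_tot), where SS_res is the sum of squared residuals and SS_tot the total sum of squares.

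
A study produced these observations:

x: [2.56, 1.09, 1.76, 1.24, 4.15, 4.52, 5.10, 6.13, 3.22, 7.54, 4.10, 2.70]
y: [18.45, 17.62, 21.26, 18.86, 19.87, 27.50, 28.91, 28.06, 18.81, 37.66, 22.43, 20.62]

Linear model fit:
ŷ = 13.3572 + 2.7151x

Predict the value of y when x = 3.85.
ŷ = 23.8103

x = 3.85 lies inside the observed range [1.09, 7.54], so the fitted equation applies directly:

ŷ = 13.3572 + 2.7151 × 3.85
ŷ = 13.3572 + 10.4531
ŷ = 23.8103

This is the fitted mean response at that x — an individual observation would come with a wider prediction interval.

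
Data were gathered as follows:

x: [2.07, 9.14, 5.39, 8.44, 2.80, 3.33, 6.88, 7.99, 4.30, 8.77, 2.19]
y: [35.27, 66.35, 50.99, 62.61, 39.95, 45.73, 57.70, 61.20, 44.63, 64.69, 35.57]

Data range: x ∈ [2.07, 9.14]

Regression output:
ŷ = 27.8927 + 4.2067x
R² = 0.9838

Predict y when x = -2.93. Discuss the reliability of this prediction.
ŷ = 15.5671, but this is extrapolation (below the data range [2.07, 9.14]) and may be unreliable.

Prediction calculation:
ŷ = 27.8927 + 4.2067 × (-2.93)
ŷ = 15.5671

Reliability:
- Data range: x ∈ [2.07, 9.14]
- Prediction point: x = -2.93 is 5.00 units below the observed range → this is EXTRAPOLATION, not interpolation

Why that matters here:
- The standard error of prediction grows with (x − x̄)², and x = -2.93 is far from x̄ = 5.57
- R² describes fit only over the sampled x values; it says nothing about behaviour beyond them

The R² = 0.9838 only validates the fit within [2.07, 9.14]; treat ŷ = 15.5671 with caution.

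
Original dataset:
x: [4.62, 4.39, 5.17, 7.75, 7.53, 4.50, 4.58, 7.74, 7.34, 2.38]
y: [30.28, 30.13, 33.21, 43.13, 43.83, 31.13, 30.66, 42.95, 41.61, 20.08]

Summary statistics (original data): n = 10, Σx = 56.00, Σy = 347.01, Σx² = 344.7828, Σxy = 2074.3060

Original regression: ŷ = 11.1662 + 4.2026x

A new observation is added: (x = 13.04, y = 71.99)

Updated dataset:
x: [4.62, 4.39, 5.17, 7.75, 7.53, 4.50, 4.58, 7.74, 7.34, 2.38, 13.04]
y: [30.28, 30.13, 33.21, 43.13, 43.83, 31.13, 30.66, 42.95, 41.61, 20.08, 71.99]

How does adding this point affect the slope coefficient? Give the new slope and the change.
The slope changes from 4.2026 to 4.7023 (change of +0.4997, or +11.9%).

The new point has HIGH LEVERAGE: x = 13.04 is far from the original mean x̄ = 56.00/10 ≈ 5.60 (original range [2.38, 7.75]).

Step 1: Update the sums with the new point (n goes from 10 to 11)
Σx  = 56.00 + 13.04 = 69.04
Σy  = 347.01 + 71.99 = 419.00
Σx² = 344.7828 + 13.04² = 344.7828 + 170.0416 = 514.8244
Σxy = 2074.3060 + 13.04×71.99 = 2074.3060 + 938.7496 = 3013.0556

Step 2: Recompute the slope with b₁ = (nΣxy − ΣxΣy) / (nΣx² − (Σx)²)
Numerator   = 11×3013.0556 − 69.04×419.00 = 33143.6116 − 28927.7600 = 4215.8516
Denominator = 11×514.8244 − 69.04² = 5663.0684 − 4766.5216 = 896.5468
b₁(new) = 4215.8516 / 896.5468 = 4.7023

(Same formula on the original sums: (10×2074.3060 − 56.00×347.01) / (10×344.7828 − 56.00²) = 1310.5000 / 311.8280 = 4.2026, matching the given fit.)

Step 3: Change in slope
Δβ₁ = 4.7023 − 4.2026 = +0.4997
Relative change = +0.4997 / 4.2026 × 100% = +11.9%
→ the slope increases when the point is added.

A high-leverage point only changes the slope if it is off the original line; here y = 71.99 is above the original trend, so the slope increases.
In practice: investigate whether it comes from the same population as the rest of the sample; check such a point for data-entry or measurement error.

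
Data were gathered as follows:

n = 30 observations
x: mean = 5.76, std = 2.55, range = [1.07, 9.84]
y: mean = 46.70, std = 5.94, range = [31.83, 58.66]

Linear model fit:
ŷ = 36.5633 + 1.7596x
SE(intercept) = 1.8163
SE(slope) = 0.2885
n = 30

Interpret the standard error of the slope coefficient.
The slope 1.7596 is pinned down to within about ±0.2885 (one SE) by these data — relative uncertainty 16.4%, i.e. precise.

SE(β̂₁) = s / √Sxx, where s is the residual standard deviation and Sxx = Σ(x − x̄)². It is the yardstick for how far β̂₁ = 1.7596 could plausibly be from the true slope.

Relative precision:
- SE / |β̂₁| = 0.2885 / 1.7596 = 16.4%
- Rule of thumb (under 20%: precise; 20% to under 50%: moderately precise; 50% or more: imprecise) → precise

Link to the t-test: t = β̂₁ / SE(β̂₁) = 1.7596 / 0.2885 = 6.0991, the statistic for H₀: β₁ = 0.

What drives SE(β̂₁): wider spread of x values → smaller SE; larger n (here n = 30) → smaller SE; more residual scatter → larger SE.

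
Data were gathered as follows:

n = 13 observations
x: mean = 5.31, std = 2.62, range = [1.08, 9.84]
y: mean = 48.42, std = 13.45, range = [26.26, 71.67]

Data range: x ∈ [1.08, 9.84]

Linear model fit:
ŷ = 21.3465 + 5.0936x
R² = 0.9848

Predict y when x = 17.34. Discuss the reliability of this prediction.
The equation gives ŷ = 109.6695; however x = 17.34 is 7.50 units above the observed range, so this extrapolated value should not be trusted.

Prediction calculation:
ŷ = 21.3465 + 5.0936 × 17.34
ŷ = 109.6695

Reliability:
- Data range: x ∈ [1.08, 9.84]
- Prediction point: x = 17.34 is 7.50 units above the observed range → this is EXTRAPOLATION, not interpolation

Why that matters here:
- The standard error of prediction grows with (x − x̄)², and x = 17.34 is far from x̄ = 5.31
- There are no observations near this x to validate the fitted line there

A defensible statement: 'if the linear trend continued to x = 17.34, y would be about 109.6695' — the premise is untested.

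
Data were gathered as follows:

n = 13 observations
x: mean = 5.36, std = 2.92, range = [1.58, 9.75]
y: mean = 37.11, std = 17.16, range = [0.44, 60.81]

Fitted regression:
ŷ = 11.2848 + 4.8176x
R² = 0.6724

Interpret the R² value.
R² = 0.6724 means 67.24% of the variation in y is explained by the linear relationship with x. This indicates a moderate fit.

R² = 1 − SS_res/SS_tot compares the residual scatter to the total scatter of y about its mean.

Here R² = 0.6724:
- Explained: 67.24% of the variation in y
- Unexplained (residual): 100% − 67.24% = 32.76%
- Rule of thumb (below 0.3 weak; 0.3 to below 0.7 moderate; 0.7 and above strong) → moderate

Calculation: R² = 1 − (SS_res / SS_tot), where SS_res is the sum of squared residuals and SS_tot the total sum of squares.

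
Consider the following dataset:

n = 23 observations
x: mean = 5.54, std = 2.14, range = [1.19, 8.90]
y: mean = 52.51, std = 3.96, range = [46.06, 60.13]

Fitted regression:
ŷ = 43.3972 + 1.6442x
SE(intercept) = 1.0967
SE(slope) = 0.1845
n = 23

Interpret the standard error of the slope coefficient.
SE(slope) = 0.1845 measures the uncertainty in the estimated slope. The coefficient is estimated precisely (SE/|β̂₁| = 11.2%).

What SE measures:
- The standard error quantifies the sampling variability of the coefficient estimate
- It is the estimated standard deviation of β̂₁ across hypothetical repeated samples of the same size
- Smaller SE → more precise estimate

Relative precision:
- SE / |β̂₁| = 0.1845 / 1.6442 = 11.2%
- Rule of thumb (under 20%: precise; 20% to under 50%: moderately precise; 50% or more: imprecise) → precise

Link to interval estimation: a confidence interval for β₁ is β̂₁ ± t* × 0.1845, so SE sets the half-width per unit of t*.

What drives SE(β̂₁): wider spread of x values → smaller SE.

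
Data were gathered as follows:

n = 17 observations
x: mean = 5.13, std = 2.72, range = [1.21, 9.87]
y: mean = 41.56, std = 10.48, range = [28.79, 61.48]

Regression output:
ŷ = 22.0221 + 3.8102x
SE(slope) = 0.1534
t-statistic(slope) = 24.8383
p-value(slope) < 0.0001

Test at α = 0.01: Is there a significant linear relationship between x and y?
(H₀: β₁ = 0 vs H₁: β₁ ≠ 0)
p-value < 0.0001 < α = 0.01, so we reject H₀. The relationship is significant.

Hypothesis test for the slope coefficient:

H₀: β₁ = 0 (no linear relationship)
H₁: β₁ ≠ 0 (linear relationship exists)

Test statistic: t = β̂₁ / SE(β̂₁) = 3.8102 / 0.1534 = 24.8383

The p-value (<0.0001) is the probability, under H₀, of a t-statistic at least as extreme as |t| = 24.8383 (two-sided, df = n − 2 = 15).

Decision rule: reject H₀ if p-value < α.
p-value < 0.0001 < α = 0.01 → reject H₀.

There is sufficient evidence at the 1% significance level to conclude that a linear relationship exists between x and y.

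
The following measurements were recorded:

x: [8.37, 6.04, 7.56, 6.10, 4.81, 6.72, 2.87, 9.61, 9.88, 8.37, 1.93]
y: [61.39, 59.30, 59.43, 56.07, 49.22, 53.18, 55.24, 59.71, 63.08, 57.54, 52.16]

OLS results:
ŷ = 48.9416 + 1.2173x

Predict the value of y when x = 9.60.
ŷ = 60.6277

To predict y for x = 9.60, substitute into the regression equation:

ŷ = 48.9416 + 1.2173 × 9.60
ŷ = 48.9416 + 11.6861
ŷ = 60.6277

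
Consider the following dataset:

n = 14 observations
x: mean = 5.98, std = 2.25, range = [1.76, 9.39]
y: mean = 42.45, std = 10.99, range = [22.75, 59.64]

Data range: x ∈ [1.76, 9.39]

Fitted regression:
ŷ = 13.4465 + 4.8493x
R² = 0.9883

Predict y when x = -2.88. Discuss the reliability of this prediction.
The equation gives ŷ = -0.5195; however x = -2.88 is 4.64 units below the observed range, so this extrapolated value should not be trusted.

Prediction calculation:
ŷ = 13.4465 + 4.8493 × (-2.88)
ŷ = -0.5195

Reliability:
- Data range: x ∈ [1.76, 9.39]
- Prediction point: x = -2.88 is 4.64 units below the observed range → this is EXTRAPOLATION, not interpolation

Why that matters here:
- The standard error of prediction grows with (x − x̄)², and x = -2.88 is far from x̄ = 5.98
- R² describes fit only over the sampled x values; it says nothing about behaviour beyond them

The R² = 0.9883 only validates the fit within [1.76, 9.39]; treat ŷ = -0.5195 with caution.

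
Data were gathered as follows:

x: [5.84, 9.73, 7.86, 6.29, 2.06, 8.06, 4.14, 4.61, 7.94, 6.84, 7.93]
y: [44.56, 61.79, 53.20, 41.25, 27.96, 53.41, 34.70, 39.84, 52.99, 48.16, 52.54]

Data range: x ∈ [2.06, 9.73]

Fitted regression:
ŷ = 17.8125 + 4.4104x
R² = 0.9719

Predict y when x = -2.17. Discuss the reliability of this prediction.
The equation gives ŷ = 8.2419; however x = -2.17 is 4.23 units below the observed range, so this extrapolated value should not be trusted.

Prediction calculation:
ŷ = 17.8125 + 4.4104 × (-2.17)
ŷ = 8.2419

Reliability:
- Data range: x ∈ [2.06, 9.73]
- Prediction point: x = -2.17 is 4.23 units below the observed range → this is EXTRAPOLATION, not interpolation

Why that matters here:
- R² describes fit only over the sampled x values; it says nothing about behaviour beyond them
- Real relationships often flatten, saturate, or turn nonlinear at extremes
- There are no observations near this x to validate the fitted line there

Report the number if required, but flag clearly that it is an extrapolation.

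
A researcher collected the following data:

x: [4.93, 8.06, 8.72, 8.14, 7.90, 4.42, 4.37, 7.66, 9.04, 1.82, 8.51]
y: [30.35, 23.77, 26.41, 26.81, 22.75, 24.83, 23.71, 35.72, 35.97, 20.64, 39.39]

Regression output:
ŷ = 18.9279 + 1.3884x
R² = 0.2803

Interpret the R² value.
R² = 0.2803 means 28.03% of the variation in y is explained by the linear relationship with x. This indicates a weak fit.

The coefficient of determination R² is the fraction of the total variation in y that the fitted line accounts for.

Here R² = 0.2803:
- Explained: 28.03% of the variation in y
- Unexplained (residual): 100% − 28.03% = 71.97%
- Rule of thumb (below 0.3 weak; 0.3 to below 0.7 moderate; 0.7 and above strong) → weak

Calculation: R² = 1 − (SS_res / SS_tot), where SS_res is the sum of squared residuals and SS_tot the total sum of squares.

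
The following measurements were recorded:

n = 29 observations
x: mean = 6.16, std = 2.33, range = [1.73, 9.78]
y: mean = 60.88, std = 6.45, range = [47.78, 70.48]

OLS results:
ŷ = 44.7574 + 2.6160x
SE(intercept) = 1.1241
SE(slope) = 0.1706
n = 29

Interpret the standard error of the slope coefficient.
SE(slope) = 0.1706 measures the uncertainty in the estimated slope. The coefficient is estimated precisely (SE/|β̂₁| = 6.5%).

What SE measures:
- The standard error quantifies the sampling variability of the coefficient estimate
- It is the estimated standard deviation of β̂₁ across hypothetical repeated samples of the same size
- Smaller SE → more precise estimate

Relative precision:
- SE / |β̂₁| = 0.1706 / 2.6160 = 6.5%
- Rule of thumb (under 20%: precise; 20% to under 50%: moderately precise; 50% or more: imprecise) → precise

Link to the t-test: t = β̂₁ / SE(β̂₁) = 2.6160 / 0.1706 = 15.3341, the statistic for H₀: β₁ = 0.

What drives SE(β̂₁): more residual scatter → larger SE.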